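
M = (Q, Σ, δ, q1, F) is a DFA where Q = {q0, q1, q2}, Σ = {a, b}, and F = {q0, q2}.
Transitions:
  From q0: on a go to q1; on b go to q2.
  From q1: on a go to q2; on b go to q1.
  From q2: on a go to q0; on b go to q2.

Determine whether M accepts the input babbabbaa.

q1 --b--> q1
q1 --a--> q2
q2 --b--> q2
q2 --b--> q2
q2 --a--> q0
q0 --b--> q2
q2 --b--> q2
q2 --a--> q0
q0 --a--> q1
End in state q1, which is not an accepting state.

rejected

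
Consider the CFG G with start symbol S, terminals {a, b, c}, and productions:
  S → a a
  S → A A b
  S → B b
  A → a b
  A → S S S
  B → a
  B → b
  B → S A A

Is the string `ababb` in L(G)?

S ⇒ AAb ⇒ abAb ⇒ ababb

yes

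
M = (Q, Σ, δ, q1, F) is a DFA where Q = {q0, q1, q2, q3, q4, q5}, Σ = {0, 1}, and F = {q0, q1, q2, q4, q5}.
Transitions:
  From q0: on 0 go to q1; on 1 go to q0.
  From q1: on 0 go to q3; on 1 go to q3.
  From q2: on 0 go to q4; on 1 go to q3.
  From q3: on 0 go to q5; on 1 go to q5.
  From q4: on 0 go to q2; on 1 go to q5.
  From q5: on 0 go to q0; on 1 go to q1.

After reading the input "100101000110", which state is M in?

q1 --1--> q3
q3 --0--> q5
q5 --0--> q0
q0 --1--> q0
q0 --0--> q1
q1 --1--> q3
q3 --0--> q5
q5 --0--> q0
q0 --0--> q1
q1 --1--> q3
q3 --1--> q5
q5 --0--> q0

q0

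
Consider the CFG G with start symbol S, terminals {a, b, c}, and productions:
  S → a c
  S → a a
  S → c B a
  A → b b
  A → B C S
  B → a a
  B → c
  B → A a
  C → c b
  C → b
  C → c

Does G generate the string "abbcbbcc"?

no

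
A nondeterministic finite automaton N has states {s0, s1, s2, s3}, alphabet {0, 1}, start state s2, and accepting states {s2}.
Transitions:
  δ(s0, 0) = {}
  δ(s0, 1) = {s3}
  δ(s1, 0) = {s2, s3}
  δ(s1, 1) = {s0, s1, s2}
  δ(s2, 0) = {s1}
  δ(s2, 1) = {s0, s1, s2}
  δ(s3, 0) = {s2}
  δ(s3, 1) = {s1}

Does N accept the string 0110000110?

accepted

Start: {s2}
read 0: {s1}
read 1: {s0, s1, s2}
read 1: {s0, s1, s2, s3}
read 0: {s1, s2, s3}
read 0: {s1, s2, s3}
read 0: {s1, s2, s3}
read 0: {s1, s2, s3}
read 1: {s0, s1, s2}
read 1: {s0, s1, s2, s3}
read 0: {s1, s2, s3}
Reachable ∩ accepting = {s2} — nonempty.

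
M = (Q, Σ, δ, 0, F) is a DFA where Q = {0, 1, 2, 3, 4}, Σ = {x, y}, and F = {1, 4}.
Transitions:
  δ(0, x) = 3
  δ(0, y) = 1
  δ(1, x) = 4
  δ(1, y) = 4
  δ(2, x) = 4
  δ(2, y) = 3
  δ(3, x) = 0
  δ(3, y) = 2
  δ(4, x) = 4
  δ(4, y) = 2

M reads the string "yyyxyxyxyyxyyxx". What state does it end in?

0 --y--> 1
1 --y--> 4
4 --y--> 2
2 --x--> 4
4 --y--> 2
2 --x--> 4
4 --y--> 2
2 --x--> 4
4 --y--> 2
2 --y--> 3
3 --x--> 0
0 --y--> 1
1 --y--> 4
4 --x--> 4
4 --x--> 4

4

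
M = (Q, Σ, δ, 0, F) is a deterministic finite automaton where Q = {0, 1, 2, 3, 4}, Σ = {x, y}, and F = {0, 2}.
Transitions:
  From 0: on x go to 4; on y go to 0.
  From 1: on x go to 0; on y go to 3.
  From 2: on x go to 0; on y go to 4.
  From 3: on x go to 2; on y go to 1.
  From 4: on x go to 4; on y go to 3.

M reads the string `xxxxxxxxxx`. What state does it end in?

4

0 --x--> 4
4 --x--> 4
4 --x--> 4
4 --x--> 4
4 --x--> 4
4 --x--> 4
4 --x--> 4
4 --x--> 4
4 --x--> 4
4 --x--> 4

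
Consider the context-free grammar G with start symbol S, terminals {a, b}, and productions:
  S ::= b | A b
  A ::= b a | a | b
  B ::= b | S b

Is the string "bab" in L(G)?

yes

S ⇒ Ab ⇒ bab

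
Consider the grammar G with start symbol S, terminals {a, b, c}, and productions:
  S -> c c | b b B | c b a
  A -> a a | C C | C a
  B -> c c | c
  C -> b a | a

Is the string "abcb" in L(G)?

no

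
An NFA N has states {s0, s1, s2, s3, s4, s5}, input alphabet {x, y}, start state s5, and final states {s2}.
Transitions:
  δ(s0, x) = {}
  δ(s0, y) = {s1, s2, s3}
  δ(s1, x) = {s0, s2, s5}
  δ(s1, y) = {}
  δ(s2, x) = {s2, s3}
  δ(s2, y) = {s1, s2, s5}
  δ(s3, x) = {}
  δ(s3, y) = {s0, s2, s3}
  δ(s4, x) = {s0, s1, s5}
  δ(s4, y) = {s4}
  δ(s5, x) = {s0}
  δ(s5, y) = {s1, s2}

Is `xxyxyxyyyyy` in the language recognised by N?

Start: {s5}
read x: {s0}
read x: {}
The reachable set is empty and stays empty for the remaining 9 symbols.
Reachable ∩ accepting = {} — empty.

rejected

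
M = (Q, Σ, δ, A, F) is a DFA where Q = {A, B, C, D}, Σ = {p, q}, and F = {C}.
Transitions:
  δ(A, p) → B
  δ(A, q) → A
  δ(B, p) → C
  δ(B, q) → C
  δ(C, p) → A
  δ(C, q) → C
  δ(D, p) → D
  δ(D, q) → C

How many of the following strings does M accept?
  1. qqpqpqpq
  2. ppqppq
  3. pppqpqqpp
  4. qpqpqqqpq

qqpqpqpq: accepted
ppqppq: accepted
pppqpqqpp: rejected
qpqpqqqpq: accepted

3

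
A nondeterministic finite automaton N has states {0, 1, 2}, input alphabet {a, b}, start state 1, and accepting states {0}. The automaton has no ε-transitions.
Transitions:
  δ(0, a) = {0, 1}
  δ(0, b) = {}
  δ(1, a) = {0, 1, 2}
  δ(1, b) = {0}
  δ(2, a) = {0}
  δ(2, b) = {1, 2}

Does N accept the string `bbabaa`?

rejected

Start: {1}
read b: {0}
read b: {}
The reachable set is empty and stays empty for the remaining 4 symbols.
Reachable ∩ accepting = {} — empty.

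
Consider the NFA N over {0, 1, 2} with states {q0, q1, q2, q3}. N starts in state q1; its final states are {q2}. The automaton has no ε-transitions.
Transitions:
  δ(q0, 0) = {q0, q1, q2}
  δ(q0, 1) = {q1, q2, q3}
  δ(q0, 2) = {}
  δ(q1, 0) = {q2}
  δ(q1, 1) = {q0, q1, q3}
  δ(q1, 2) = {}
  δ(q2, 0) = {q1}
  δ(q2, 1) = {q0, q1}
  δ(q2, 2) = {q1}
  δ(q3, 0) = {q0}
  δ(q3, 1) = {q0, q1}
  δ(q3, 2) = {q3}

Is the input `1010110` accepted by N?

accepted

Start: {q1}
read 1: {q0, q1, q3}
read 0: {q0, q1, q2}
read 1: {q0, q1, q2, q3}
read 0: {q0, q1, q2}
read 1: {q0, q1, q2, q3}
read 1: {q0, q1, q2, q3}
read 0: {q0, q1, q2}
Reachable ∩ accepting = {q2} — nonempty.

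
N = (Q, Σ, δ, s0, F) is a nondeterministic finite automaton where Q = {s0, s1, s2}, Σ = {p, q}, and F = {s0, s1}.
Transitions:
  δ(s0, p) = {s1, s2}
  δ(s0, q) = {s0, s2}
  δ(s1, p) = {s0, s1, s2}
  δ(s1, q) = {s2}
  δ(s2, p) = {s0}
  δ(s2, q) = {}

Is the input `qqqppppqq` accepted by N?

Start: {s0}
read q: {s0, s2}
read q: {s0, s2}
read q: {s0, s2}
read p: {s0, s1, s2}
read p: {s0, s1, s2}
read p: {s0, s1, s2}
read p: {s0, s1, s2}
read q: {s0, s2}
read q: {s0, s2}
Reachable ∩ accepting = {s0} — nonempty.

accepted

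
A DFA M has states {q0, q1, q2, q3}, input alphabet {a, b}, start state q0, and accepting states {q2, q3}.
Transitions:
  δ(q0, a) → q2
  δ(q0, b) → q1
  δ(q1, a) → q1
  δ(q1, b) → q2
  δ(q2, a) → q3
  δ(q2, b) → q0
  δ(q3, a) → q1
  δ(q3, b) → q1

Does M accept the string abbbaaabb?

rejected

q0 --a--> q2
q2 --b--> q0
q0 --b--> q1
q1 --b--> q2
q2 --a--> q3
q3 --a--> q1
q1 --a--> q1
q1 --b--> q2
q2 --b--> q0
End in state q0, which is not an accepting state.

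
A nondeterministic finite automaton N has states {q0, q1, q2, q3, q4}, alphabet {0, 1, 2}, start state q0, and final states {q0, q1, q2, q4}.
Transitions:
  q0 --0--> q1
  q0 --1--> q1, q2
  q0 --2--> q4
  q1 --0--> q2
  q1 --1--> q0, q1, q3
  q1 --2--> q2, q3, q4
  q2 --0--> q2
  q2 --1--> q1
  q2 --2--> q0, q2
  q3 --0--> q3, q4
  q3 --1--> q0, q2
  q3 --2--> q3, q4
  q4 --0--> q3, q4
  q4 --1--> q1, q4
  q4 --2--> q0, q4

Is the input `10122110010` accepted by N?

Start: {q0}
read 1: {q1, q2}
read 0: {q2}
read 1: {q1}
read 2: {q2, q3, q4}
read 2: {q0, q2, q3, q4}
read 1: {q0, q1, q2, q4}
read 1: {q0, q1, q2, q3, q4}
read 0: {q1, q2, q3, q4}
read 0: {q2, q3, q4}
read 1: {q0, q1, q2, q4}
read 0: {q1, q2, q3, q4}
Reachable ∩ accepting = {q1, q2, q4} — nonempty.

accepted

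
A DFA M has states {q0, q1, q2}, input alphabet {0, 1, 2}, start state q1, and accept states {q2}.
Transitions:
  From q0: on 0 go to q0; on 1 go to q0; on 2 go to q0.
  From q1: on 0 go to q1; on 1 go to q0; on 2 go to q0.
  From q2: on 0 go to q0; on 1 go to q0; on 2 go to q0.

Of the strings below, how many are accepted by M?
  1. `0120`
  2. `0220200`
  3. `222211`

0

`0120`: rejected
`0220200`: rejected
`222211`: rejected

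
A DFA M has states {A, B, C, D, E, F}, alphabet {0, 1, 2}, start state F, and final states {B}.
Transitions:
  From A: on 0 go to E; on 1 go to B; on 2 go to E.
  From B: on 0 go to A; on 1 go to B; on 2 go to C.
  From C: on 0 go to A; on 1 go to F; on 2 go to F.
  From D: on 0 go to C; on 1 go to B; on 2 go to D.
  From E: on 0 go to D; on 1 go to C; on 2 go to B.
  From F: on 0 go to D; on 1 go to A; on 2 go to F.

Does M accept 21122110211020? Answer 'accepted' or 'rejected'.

rejected

F --2--> F
F --1--> A
A --1--> B
B --2--> C
C --2--> F
F --1--> A
A --1--> B
B --0--> A
A --2--> E
E --1--> C
C --1--> F
F --0--> D
D --2--> D
D --0--> C
End in state C, which is not an accepting state.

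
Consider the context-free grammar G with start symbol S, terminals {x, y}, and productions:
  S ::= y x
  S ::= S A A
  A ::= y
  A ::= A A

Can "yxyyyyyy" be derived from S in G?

yes

S ⇒ SAA ⇒ yxAA ⇒ yxyA ⇒ yxyAA ⇒ yxyAAA ⇒ yxyAAAA ⇒ yxyAAAAA ⇒ yxyyAAAA ⇒ yxyyyAAA ⇒ yxyyyyAA ⇒ yxyyyyyA ⇒ yxyyyyyy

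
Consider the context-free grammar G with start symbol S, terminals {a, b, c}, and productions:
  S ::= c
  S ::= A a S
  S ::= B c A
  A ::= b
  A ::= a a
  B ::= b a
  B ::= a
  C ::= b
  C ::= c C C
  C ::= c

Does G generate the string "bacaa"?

S ⇒ BcA ⇒ bacA ⇒ bacaa

yes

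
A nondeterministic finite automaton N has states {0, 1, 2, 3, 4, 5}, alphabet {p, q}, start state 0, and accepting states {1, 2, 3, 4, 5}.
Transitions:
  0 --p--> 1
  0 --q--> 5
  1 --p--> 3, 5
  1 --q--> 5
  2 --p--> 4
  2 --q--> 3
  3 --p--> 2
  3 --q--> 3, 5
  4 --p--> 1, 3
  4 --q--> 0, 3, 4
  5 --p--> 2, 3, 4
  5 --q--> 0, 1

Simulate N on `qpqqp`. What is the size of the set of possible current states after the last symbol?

5

Start: {0}
read q: {5}
read p: {2, 3, 4}
read q: {0, 3, 4, 5}
read q: {0, 1, 3, 4, 5}
read p: {1, 2, 3, 4, 5}
Final reachable set {1, 2, 3, 4, 5} has 5 states.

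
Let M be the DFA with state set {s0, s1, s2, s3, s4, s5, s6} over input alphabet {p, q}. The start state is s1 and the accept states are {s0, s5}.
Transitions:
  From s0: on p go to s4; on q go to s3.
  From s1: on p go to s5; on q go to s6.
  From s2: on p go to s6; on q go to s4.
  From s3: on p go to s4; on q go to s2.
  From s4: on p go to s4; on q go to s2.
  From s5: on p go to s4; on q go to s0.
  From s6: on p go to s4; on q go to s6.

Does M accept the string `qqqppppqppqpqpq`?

rejected

s1 --q--> s6
s6 --q--> s6
s6 --q--> s6
s6 --p--> s4
s4 --p--> s4
s4 --p--> s4
s4 --p--> s4
s4 --q--> s2
s2 --p--> s6
s6 --p--> s4
s4 --q--> s2
s2 --p--> s6
s6 --q--> s6
s6 --p--> s4
s4 --q--> s2
End in state s2, which is not an accepting state.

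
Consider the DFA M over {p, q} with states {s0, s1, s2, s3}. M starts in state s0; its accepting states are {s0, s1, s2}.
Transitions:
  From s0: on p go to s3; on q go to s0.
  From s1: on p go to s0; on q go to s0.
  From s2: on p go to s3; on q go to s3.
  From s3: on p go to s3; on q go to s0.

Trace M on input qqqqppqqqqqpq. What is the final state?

s0 --q--> s0
s0 --q--> s0
s0 --q--> s0
s0 --q--> s0
s0 --p--> s3
s3 --p--> s3
s3 --q--> s0
s0 --q--> s0
s0 --q--> s0
s0 --q--> s0
s0 --q--> s0
s0 --p--> s3
s3 --q--> s0

s0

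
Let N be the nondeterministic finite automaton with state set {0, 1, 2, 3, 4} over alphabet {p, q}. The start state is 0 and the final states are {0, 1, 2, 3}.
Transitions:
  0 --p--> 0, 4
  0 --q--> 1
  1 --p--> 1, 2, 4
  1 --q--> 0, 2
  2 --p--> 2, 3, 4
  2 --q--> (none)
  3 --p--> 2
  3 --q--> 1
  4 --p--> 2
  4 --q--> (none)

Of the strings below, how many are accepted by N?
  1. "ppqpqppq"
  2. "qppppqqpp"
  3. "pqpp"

3

"ppqpqppq": accepted
"qppppqqpp": accepted
"pqpp": accepted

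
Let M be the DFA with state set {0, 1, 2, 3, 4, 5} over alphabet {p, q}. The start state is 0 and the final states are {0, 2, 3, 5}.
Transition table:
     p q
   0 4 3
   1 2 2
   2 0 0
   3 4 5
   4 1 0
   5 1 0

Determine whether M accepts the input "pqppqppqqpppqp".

rejected

0 --p--> 4
4 --q--> 0
0 --p--> 4
4 --p--> 1
1 --q--> 2
2 --p--> 0
0 --p--> 4
4 --q--> 0
0 --q--> 3
3 --p--> 4
4 --p--> 1
1 --p--> 2
2 --q--> 0
0 --p--> 4
End in state 4, which is not an accepting state.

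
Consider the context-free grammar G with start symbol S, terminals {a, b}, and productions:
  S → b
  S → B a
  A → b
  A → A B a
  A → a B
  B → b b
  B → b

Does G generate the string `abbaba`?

no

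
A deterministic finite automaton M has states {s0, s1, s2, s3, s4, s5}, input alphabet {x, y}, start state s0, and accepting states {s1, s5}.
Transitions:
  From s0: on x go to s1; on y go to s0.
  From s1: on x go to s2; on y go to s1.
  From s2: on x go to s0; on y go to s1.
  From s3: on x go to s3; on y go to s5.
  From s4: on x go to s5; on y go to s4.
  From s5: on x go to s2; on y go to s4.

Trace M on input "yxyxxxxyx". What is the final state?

s0 --y--> s0
s0 --x--> s1
s1 --y--> s1
s1 --x--> s2
s2 --x--> s0
s0 --x--> s1
s1 --x--> s2
s2 --y--> s1
s1 --x--> s2

s2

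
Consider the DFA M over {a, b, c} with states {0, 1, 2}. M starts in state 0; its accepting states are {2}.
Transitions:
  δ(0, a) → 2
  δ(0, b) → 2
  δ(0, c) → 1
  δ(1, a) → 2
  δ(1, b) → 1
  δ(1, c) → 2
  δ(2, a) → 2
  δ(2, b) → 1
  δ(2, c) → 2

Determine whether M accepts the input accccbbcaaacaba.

0 --a--> 2
2 --c--> 2
2 --c--> 2
2 --c--> 2
2 --c--> 2
2 --b--> 1
1 --b--> 1
1 --c--> 2
2 --a--> 2
2 --a--> 2
2 --a--> 2
2 --c--> 2
2 --a--> 2
2 --b--> 1
1 --a--> 2
End in state 2, which is an accepting state.

accepted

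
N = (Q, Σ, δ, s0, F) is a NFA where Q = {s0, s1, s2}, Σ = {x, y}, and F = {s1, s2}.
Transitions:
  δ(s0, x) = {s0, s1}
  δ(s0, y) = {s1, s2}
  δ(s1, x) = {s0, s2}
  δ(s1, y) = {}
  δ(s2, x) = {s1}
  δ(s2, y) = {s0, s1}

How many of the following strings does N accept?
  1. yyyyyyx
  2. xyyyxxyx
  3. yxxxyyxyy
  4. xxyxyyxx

yyyyyyx: accepted
xyyyxxyx: accepted
yxxxyyxyy: accepted
xxyxyyxx: accepted

4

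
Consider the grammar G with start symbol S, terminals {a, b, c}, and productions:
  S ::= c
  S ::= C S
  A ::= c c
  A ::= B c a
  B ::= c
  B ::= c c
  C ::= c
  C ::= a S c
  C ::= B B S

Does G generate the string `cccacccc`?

S ⇒ CS ⇒ BBSS ⇒ ccBSS ⇒ cccSS ⇒ cccCSS ⇒ cccaScSS ⇒ cccaccSS ⇒ cccacccS ⇒ cccacccc

yes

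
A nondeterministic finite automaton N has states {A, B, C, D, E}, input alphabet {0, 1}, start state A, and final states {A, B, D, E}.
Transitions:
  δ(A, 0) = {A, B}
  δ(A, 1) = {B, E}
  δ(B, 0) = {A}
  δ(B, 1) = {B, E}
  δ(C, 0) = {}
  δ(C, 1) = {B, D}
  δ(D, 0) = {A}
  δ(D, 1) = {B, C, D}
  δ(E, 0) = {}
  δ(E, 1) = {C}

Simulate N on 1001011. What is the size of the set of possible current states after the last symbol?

3

Start: {A}
read 1: {B, E}
read 0: {A}
read 0: {A, B}
read 1: {B, E}
read 0: {A}
read 1: {B, E}
read 1: {B, C, E}
Final reachable set {B, C, E} has 3 states.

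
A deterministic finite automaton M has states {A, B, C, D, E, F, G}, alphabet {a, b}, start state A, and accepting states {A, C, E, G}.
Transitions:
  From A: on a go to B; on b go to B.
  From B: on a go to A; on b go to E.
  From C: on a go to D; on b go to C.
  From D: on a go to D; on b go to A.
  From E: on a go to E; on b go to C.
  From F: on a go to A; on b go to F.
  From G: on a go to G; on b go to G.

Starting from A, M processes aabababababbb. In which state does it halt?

A --a--> B
B --a--> A
A --b--> B
B --a--> A
A --b--> B
B --a--> A
A --b--> B
B --a--> A
A --b--> B
B --a--> A
A --b--> B
B --b--> E
E --b--> C

C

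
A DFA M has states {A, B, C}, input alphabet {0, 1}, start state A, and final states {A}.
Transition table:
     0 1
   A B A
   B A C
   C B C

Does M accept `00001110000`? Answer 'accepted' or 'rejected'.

accepted

A --0--> B
B --0--> A
A --0--> B
B --0--> A
A --1--> A
A --1--> A
A --1--> A
A --0--> B
B --0--> A
A --0--> B
B --0--> A
End in state A, which is an accepting state.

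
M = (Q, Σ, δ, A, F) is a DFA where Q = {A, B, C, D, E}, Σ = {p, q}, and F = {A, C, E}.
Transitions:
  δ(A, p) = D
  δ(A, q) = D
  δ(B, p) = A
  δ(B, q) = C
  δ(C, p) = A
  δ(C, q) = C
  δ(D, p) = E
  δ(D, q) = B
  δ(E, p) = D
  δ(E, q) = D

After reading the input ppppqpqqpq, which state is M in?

A --p--> D
D --p--> E
E --p--> D
D --p--> E
E --q--> D
D --p--> E
E --q--> D
D --q--> B
B --p--> A
A --q--> D

D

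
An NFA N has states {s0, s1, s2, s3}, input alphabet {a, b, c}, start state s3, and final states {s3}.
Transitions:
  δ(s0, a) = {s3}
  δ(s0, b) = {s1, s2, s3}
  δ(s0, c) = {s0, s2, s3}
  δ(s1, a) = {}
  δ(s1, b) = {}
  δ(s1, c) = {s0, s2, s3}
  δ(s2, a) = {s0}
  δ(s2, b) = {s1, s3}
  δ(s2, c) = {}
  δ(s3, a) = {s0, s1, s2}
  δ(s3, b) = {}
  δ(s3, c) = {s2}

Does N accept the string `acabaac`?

accepted

Start: {s3}
read a: {s0, s1, s2}
read c: {s0, s2, s3}
read a: {s0, s1, s2, s3}
read b: {s1, s2, s3}
read a: {s0, s1, s2}
read a: {s0, s3}
read c: {s0, s2, s3}
Reachable ∩ accepting = {s3} — nonempty.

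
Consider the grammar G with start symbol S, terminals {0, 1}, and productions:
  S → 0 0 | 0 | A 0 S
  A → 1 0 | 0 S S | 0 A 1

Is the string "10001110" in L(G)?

no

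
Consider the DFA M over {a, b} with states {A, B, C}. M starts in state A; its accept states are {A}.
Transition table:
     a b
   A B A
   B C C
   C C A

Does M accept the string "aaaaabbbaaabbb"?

accepted

A --a--> B
B --a--> C
C --a--> C
C --a--> C
C --a--> C
C --b--> A
A --b--> A
A --b--> A
A --a--> B
B --a--> C
C --a--> C
C --b--> A
A --b--> A
A --b--> A
End in state A, which is an accepting state.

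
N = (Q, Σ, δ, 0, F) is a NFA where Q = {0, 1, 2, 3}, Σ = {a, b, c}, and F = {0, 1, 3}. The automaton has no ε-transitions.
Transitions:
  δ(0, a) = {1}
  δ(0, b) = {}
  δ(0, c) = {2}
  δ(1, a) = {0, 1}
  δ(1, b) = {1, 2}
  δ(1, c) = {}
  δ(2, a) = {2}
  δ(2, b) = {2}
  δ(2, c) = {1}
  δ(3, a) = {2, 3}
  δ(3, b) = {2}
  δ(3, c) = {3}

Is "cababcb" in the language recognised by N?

accepted

Start: {0}
read c: {2}
read a: {2}
read b: {2}
read a: {2}
read b: {2}
read c: {1}
read b: {1, 2}
Reachable ∩ accepting = {1} — nonempty.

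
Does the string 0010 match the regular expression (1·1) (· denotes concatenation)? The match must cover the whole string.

No split of 0010 into u·v has 1 matching u and 1 matching v.

no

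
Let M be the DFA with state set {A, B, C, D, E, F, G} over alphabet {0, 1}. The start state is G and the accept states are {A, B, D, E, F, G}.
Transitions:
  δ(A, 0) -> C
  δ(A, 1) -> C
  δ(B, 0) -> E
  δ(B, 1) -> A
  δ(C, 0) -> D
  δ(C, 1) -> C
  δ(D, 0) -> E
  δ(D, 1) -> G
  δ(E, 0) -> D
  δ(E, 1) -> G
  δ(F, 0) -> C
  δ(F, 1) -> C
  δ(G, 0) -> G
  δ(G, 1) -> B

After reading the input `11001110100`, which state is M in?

G --1--> B
B --1--> A
A --0--> C
C --0--> D
D --1--> G
G --1--> B
B --1--> A
A --0--> C
C --1--> C
C --0--> D
D --0--> E

E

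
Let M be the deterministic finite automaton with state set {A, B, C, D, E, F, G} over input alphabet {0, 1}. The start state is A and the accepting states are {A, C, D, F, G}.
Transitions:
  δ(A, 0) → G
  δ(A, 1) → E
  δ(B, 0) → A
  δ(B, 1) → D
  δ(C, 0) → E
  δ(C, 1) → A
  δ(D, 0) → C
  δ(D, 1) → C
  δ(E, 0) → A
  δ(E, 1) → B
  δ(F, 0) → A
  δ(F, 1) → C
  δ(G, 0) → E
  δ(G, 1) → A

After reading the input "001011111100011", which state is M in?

D

A --0--> G
G --0--> E
E --1--> B
B --0--> A
A --1--> E
E --1--> B
B --1--> D
D --1--> C
C --1--> A
A --1--> E
E --0--> A
A --0--> G
G --0--> E
E --1--> B
B --1--> D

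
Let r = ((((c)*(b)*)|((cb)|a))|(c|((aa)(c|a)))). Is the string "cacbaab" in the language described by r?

no

Neither (((c)*(b)*)|((cb)|a)) nor (c|((aa)(c|a))) matches cacbaab.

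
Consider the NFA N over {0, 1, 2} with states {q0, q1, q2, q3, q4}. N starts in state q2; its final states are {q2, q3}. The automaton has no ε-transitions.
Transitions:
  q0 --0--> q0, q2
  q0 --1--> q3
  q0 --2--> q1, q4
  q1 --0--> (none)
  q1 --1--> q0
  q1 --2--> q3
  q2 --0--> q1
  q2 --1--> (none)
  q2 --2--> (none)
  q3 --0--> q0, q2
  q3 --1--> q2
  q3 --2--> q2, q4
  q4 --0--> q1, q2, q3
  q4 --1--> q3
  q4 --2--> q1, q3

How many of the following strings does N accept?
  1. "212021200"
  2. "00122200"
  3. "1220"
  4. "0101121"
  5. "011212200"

1

"212021200": rejected
"00122200": rejected
"1220": rejected
"0101121": rejected
"011212200": accepted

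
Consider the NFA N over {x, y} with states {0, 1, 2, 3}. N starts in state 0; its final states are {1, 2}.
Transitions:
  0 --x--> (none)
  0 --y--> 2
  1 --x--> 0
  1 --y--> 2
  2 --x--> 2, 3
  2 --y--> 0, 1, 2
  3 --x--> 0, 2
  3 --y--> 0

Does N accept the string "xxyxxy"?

rejected

Start: {0}
read x: {}
The reachable set is empty and stays empty for the remaining 5 symbols.
Reachable ∩ accepting = {} — empty.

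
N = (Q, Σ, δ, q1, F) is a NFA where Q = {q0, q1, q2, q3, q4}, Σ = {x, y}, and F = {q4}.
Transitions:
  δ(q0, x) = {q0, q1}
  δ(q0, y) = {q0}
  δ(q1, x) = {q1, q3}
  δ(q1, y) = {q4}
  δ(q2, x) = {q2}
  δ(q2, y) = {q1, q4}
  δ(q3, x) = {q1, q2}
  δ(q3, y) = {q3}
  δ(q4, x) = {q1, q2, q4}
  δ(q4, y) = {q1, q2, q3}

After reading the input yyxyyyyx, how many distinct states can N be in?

Start: {q1}
read y: {q4}
read y: {q1, q2, q3}
read x: {q1, q2, q3}
read y: {q1, q3, q4}
read y: {q1, q2, q3, q4}
read y: {q1, q2, q3, q4}
read y: {q1, q2, q3, q4}
read x: {q1, q2, q3, q4}
Final reachable set {q1, q2, q3, q4} has 4 states.

4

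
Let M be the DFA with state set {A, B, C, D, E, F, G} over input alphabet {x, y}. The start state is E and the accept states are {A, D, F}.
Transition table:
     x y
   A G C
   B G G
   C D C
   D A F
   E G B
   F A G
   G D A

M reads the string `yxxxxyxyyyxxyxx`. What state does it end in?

E --y--> B
B --x--> G
G --x--> D
D --x--> A
A --x--> G
G --y--> A
A --x--> G
G --y--> A
A --y--> C
C --y--> C
C --x--> D
D --x--> A
A --y--> C
C --x--> D
D --x--> A

A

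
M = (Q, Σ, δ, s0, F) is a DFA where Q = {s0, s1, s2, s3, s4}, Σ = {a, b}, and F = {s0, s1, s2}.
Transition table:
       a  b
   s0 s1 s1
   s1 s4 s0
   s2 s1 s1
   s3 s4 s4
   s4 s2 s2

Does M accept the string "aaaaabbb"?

s0 --a--> s1
s1 --a--> s4
s4 --a--> s2
s2 --a--> s1
s1 --a--> s4
s4 --b--> s2
s2 --b--> s1
s1 --b--> s0
End in state s0, which is an accepting state.

accepted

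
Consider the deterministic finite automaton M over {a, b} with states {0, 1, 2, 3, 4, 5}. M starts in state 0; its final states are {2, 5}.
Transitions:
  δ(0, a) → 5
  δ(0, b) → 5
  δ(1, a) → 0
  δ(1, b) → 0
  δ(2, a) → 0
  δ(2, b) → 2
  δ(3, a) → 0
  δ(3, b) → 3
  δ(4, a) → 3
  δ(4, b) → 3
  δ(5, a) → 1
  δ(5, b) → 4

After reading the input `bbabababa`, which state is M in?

5

0 --b--> 5
5 --b--> 4
4 --a--> 3
3 --b--> 3
3 --a--> 0
0 --b--> 5
5 --a--> 1
1 --b--> 0
0 --a--> 5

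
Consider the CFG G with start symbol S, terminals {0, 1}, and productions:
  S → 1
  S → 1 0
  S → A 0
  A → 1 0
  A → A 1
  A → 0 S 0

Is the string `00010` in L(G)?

no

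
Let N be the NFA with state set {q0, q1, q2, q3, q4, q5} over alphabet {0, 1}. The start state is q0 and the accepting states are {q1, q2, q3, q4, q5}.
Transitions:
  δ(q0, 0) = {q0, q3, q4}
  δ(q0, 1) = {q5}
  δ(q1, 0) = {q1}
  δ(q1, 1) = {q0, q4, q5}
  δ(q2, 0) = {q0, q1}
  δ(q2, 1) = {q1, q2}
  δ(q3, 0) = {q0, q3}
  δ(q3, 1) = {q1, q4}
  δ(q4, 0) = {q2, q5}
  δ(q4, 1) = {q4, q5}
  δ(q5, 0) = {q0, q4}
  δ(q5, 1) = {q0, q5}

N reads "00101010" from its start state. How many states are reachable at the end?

6

Start: {q0}
read 0: {q0, q3, q4}
read 0: {q0, q2, q3, q4, q5}
read 1: {q0, q1, q2, q4, q5}
read 0: {q0, q1, q2, q3, q4, q5}
read 1: {q0, q1, q2, q4, q5}
read 0: {q0, q1, q2, q3, q4, q5}
read 1: {q0, q1, q2, q4, q5}
read 0: {q0, q1, q2, q3, q4, q5}
Final reachable set {q0, q1, q2, q3, q4, q5} has 6 states.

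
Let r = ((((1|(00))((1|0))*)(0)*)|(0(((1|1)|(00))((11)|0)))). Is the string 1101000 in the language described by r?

The left alternative (((1|(00))((1|0))*)(0)*) matches 1101000.

yes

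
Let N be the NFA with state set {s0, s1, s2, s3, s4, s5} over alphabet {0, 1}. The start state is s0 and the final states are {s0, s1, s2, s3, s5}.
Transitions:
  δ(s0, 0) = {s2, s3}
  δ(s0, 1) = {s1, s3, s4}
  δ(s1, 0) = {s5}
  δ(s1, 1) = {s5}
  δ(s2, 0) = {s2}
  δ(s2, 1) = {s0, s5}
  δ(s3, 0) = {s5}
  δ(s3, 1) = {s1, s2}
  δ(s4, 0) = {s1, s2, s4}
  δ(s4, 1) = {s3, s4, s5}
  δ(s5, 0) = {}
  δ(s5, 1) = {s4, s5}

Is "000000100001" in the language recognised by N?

accepted

Start: {s0}
read 0: {s2, s3}
read 0: {s2, s5}
read 0: {s2}
read 0: {s2}
read 0: {s2}
read 0: {s2}
read 1: {s0, s5}
read 0: {s2, s3}
read 0: {s2, s5}
read 0: {s2}
read 0: {s2}
read 1: {s0, s5}
Reachable ∩ accepting = {s0, s5} — nonempty.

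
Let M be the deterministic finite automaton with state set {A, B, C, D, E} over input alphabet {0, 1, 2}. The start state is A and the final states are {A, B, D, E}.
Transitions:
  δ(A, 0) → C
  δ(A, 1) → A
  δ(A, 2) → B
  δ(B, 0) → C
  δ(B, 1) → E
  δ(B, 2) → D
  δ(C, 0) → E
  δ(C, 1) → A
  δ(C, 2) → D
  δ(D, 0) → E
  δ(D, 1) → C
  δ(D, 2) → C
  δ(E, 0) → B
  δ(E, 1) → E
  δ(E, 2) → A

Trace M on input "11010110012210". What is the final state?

A --1--> A
A --1--> A
A --0--> C
C --1--> A
A --0--> C
C --1--> A
A --1--> A
A --0--> C
C --0--> E
E --1--> E
E --2--> A
A --2--> B
B --1--> E
E --0--> B

B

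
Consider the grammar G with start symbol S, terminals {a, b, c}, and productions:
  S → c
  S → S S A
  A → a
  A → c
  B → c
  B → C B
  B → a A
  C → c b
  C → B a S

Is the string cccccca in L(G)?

S ⇒ SSA ⇒ SSASA ⇒ SSASASA ⇒ cSASASA ⇒ ccASASA ⇒ cccSASA ⇒ ccccASA ⇒ cccccSA ⇒ ccccccA ⇒ cccccca

yes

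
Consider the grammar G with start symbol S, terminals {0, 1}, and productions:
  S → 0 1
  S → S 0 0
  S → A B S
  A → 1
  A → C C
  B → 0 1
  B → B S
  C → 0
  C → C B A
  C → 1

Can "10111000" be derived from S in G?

no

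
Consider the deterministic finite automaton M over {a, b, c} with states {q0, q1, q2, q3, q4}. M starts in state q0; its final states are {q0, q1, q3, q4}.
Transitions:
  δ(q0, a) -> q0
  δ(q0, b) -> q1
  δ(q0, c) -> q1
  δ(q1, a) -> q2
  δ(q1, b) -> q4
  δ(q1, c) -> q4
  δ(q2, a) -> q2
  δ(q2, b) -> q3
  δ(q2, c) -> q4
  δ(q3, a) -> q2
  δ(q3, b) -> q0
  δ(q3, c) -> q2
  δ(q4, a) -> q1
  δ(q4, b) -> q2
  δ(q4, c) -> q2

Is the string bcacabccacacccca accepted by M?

rejected

q0 --b--> q1
q1 --c--> q4
q4 --a--> q1
q1 --c--> q4
q4 --a--> q1
q1 --b--> q4
q4 --c--> q2
q2 --c--> q4
q4 --a--> q1
q1 --c--> q4
q4 --a--> q1
q1 --c--> q4
q4 --c--> q2
q2 --c--> q4
q4 --c--> q2
q2 --a--> q2
End in state q2, which is not an accepting state.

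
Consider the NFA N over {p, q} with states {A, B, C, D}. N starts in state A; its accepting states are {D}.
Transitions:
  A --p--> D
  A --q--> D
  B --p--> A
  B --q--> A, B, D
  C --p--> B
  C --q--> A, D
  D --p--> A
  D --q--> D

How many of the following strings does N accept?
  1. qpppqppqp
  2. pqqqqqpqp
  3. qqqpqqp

0

qpppqppqp: rejected
pqqqqqpqp: rejected
qqqpqqp: rejected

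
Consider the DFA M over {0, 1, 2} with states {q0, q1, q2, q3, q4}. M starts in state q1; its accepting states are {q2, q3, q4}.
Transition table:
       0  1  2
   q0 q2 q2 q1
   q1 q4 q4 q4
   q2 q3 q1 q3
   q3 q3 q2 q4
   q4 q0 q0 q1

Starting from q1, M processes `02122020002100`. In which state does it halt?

q1 --0--> q4
q4 --2--> q1
q1 --1--> q4
q4 --2--> q1
q1 --2--> q4
q4 --0--> q0
q0 --2--> q1
q1 --0--> q4
q4 --0--> q0
q0 --0--> q2
q2 --2--> q3
q3 --1--> q2
q2 --0--> q3
q3 --0--> q3

q3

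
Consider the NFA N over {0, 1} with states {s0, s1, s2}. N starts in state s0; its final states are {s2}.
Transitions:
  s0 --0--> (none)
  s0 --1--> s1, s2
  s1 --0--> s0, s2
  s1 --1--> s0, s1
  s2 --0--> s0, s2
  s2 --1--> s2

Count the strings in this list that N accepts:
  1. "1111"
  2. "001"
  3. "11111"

2

"1111": accepted
"001": rejected
"11111": accepted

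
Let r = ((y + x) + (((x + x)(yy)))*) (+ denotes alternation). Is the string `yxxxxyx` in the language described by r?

Neither (y+x) nor (((x+x)(yy)))* matches yxxxxyx.

no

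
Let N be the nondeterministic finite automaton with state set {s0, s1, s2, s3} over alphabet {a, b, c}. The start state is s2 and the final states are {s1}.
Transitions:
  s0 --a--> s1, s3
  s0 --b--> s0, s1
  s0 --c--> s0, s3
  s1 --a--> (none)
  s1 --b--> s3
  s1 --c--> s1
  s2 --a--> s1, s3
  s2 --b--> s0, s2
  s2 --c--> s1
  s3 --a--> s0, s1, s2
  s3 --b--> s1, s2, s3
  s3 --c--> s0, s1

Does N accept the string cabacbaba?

Start: {s2}
read c: {s1}
read a: {}
The reachable set is empty and stays empty for the remaining 7 symbols.
Reachable ∩ accepting = {} — empty.

rejected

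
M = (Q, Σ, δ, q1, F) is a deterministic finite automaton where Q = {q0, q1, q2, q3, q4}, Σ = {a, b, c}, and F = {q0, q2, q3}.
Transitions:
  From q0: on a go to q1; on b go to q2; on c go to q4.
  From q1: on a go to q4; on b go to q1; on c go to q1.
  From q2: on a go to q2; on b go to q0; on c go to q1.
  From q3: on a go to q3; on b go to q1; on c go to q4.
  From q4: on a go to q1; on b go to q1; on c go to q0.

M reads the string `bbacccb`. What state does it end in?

q2

q1 --b--> q1
q1 --b--> q1
q1 --a--> q4
q4 --c--> q0
q0 --c--> q4
q4 --c--> q0
q0 --b--> q2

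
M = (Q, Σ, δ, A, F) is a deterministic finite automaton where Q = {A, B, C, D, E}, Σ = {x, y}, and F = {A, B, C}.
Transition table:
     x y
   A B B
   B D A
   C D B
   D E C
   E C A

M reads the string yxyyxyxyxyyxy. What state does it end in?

C

A --y--> B
B --x--> D
D --y--> C
C --y--> B
B --x--> D
D --y--> C
C --x--> D
D --y--> C
C --x--> D
D --y--> C
C --y--> B
B --x--> D
D --y--> C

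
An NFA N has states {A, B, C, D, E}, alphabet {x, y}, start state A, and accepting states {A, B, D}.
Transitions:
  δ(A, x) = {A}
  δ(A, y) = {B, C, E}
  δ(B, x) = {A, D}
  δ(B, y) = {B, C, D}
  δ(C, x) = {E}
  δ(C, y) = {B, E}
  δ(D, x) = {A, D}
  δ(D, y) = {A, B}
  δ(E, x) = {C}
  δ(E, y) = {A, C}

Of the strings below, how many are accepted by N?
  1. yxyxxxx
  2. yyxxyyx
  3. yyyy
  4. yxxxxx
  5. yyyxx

5

yxyxxxx: accepted
yyxxyyx: accepted
yyyy: accepted
yxxxxx: accepted
yyyxx: accepted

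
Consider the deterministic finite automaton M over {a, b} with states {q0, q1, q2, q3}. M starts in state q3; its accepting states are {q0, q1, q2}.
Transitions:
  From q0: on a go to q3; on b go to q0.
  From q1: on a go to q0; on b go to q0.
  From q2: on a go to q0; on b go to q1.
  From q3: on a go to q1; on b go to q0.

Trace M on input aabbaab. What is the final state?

q3 --a--> q1
q1 --a--> q0
q0 --b--> q0
q0 --b--> q0
q0 --a--> q3
q3 --a--> q1
q1 --b--> q0

q0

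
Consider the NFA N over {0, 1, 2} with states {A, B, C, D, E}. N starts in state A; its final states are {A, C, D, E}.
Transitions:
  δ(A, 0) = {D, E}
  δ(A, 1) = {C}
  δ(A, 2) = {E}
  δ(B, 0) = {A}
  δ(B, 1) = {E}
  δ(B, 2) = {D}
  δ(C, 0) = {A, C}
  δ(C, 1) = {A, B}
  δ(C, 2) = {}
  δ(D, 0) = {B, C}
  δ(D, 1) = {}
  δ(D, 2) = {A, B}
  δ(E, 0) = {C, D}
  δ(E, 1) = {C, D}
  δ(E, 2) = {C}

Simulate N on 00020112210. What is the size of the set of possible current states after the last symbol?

3

Start: {A}
read 0: {D, E}
read 0: {B, C, D}
read 0: {A, B, C}
read 2: {D, E}
read 0: {B, C, D}
read 1: {A, B, E}
read 1: {C, D, E}
read 2: {A, B, C}
read 2: {D, E}
read 1: {C, D}
read 0: {A, B, C}
Final reachable set {A, B, C} has 3 states.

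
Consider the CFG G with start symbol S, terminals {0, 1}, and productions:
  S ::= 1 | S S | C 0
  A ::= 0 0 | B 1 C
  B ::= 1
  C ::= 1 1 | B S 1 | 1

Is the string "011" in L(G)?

no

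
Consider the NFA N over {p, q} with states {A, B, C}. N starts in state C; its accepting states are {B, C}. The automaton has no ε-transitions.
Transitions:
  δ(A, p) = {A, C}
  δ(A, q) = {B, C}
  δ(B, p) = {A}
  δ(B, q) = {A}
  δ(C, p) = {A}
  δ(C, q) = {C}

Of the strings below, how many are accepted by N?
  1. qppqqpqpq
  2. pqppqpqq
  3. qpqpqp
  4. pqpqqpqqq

3

qppqqpqpq: accepted
pqppqpqq: accepted
qpqpqp: rejected
pqpqqpqqq: accepted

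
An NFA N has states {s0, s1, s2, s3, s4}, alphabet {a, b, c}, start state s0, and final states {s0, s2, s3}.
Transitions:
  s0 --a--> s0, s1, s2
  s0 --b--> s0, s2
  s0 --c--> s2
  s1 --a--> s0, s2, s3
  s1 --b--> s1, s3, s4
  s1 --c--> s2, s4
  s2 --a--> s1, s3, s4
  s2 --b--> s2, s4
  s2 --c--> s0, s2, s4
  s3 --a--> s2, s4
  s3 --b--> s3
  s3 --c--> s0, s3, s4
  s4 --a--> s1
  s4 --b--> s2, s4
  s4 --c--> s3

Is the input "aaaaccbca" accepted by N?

Start: {s0}
read a: {s0, s1, s2}
read a: {s0, s1, s2, s3, s4}
read a: {s0, s1, s2, s3, s4}
read a: {s0, s1, s2, s3, s4}
read c: {s0, s2, s3, s4}
read c: {s0, s2, s3, s4}
read b: {s0, s2, s3, s4}
read c: {s0, s2, s3, s4}
read a: {s0, s1, s2, s3, s4}
Reachable ∩ accepting = {s0, s2, s3} — nonempty.

accepted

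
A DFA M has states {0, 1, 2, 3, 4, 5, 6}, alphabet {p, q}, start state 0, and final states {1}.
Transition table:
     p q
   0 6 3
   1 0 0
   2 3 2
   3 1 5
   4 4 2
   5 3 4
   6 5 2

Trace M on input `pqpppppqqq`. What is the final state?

2

0 --p--> 6
6 --q--> 2
2 --p--> 3
3 --p--> 1
1 --p--> 0
0 --p--> 6
6 --p--> 5
5 --q--> 4
4 --q--> 2
2 --q--> 2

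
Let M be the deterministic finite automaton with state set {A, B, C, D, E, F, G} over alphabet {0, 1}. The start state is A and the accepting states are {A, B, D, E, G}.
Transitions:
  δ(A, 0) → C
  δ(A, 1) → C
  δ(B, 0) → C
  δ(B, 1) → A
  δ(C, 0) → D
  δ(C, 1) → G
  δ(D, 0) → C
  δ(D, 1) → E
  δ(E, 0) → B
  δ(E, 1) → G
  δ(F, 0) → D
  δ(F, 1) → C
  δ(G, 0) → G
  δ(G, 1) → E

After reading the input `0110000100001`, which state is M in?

E

A --0--> C
C --1--> G
G --1--> E
E --0--> B
B --0--> C
C --0--> D
D --0--> C
C --1--> G
G --0--> G
G --0--> G
G --0--> G
G --0--> G
G --1--> E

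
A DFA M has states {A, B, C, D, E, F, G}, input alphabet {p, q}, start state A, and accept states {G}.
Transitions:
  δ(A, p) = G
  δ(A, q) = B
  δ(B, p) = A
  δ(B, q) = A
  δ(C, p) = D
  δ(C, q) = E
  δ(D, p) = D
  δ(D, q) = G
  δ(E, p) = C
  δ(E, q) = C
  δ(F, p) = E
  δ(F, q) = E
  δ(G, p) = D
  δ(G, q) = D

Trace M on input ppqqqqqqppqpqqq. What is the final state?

A --p--> G
G --p--> D
D --q--> G
G --q--> D
D --q--> G
G --q--> D
D --q--> G
G --q--> D
D --p--> D
D --p--> D
D --q--> G
G --p--> D
D --q--> G
G --q--> D
D --q--> G

G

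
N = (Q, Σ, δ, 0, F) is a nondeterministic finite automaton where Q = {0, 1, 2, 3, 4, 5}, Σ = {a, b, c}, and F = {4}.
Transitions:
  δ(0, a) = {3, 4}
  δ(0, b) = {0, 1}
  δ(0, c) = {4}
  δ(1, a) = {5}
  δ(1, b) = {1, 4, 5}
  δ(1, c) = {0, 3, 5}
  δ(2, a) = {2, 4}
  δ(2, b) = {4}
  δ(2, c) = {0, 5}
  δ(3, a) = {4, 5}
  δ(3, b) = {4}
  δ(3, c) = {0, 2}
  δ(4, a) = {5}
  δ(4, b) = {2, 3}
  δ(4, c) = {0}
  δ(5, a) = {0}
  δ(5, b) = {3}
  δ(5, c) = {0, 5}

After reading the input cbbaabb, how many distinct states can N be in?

4

Start: {0}
read c: {4}
read b: {2, 3}
read b: {4}
read a: {5}
read a: {0}
read b: {0, 1}
read b: {0, 1, 4, 5}
Final reachable set {0, 1, 4, 5} has 4 states.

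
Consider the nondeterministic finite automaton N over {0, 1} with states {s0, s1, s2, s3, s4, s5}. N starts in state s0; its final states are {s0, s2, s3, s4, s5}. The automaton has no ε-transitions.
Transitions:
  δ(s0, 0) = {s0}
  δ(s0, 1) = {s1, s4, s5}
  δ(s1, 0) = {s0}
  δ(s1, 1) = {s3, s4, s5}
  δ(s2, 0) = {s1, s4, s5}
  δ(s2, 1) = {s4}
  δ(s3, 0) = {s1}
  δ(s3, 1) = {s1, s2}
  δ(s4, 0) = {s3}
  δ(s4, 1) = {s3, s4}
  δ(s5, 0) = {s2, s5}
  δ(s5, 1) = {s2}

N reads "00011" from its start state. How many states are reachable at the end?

Start: {s0}
read 0: {s0}
read 0: {s0}
read 0: {s0}
read 1: {s1, s4, s5}
read 1: {s2, s3, s4, s5}
Final reachable set {s2, s3, s4, s5} has 4 states.

4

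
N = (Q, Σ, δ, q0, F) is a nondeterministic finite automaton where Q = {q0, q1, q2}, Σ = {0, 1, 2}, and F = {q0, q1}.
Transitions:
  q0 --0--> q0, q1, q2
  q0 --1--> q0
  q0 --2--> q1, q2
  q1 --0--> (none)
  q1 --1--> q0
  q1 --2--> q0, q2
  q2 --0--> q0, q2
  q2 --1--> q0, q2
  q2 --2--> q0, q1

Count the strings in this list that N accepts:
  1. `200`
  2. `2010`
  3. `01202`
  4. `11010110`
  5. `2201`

`200`: accepted
`2010`: accepted
`01202`: accepted
`11010110`: accepted
`2201`: accepted

5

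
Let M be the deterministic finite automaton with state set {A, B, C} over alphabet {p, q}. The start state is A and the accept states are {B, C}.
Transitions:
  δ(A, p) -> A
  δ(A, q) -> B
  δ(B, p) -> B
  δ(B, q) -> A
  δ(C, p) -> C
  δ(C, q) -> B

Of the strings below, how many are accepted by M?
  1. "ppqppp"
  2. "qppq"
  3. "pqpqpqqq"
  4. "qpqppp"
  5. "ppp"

"ppqppp": accepted
"qppq": rejected
"pqpqpqqq": accepted
"qpqppp": rejected
"ppp": rejected

2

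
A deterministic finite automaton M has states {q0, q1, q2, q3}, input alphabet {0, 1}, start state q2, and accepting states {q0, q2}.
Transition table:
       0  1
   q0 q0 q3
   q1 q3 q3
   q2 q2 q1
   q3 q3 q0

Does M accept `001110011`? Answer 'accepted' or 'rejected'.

accepted

q2 --0--> q2
q2 --0--> q2
q2 --1--> q1
q1 --1--> q3
q3 --1--> q0
q0 --0--> q0
q0 --0--> q0
q0 --1--> q3
q3 --1--> q0
End in state q0, which is an accepting state.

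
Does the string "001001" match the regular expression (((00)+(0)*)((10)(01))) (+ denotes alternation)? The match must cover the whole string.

Split as 00·1001: ((00)+(0)*) matches 00 and ((10)(01)) matches 1001.

yes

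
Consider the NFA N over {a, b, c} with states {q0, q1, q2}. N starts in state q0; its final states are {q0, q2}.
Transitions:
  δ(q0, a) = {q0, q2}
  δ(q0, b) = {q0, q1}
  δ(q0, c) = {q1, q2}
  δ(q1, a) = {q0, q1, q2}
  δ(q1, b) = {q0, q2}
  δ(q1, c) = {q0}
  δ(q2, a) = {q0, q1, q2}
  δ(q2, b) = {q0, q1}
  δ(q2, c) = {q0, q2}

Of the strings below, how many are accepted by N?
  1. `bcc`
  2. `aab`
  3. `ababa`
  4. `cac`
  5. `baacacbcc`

`bcc`: accepted
`aab`: accepted
`ababa`: accepted
`cac`: accepted
`baacacbcc`: accepted

5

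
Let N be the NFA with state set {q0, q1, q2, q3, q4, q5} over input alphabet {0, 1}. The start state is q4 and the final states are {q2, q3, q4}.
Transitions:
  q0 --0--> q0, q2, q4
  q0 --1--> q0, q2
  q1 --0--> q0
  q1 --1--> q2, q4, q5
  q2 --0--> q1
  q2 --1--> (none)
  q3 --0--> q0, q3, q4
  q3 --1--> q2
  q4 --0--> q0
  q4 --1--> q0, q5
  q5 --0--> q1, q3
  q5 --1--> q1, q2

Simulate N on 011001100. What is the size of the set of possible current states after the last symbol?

Start: {q4}
read 0: {q0}
read 1: {q0, q2}
read 1: {q0, q2}
read 0: {q0, q1, q2, q4}
read 0: {q0, q1, q2, q4}
read 1: {q0, q2, q4, q5}
read 1: {q0, q1, q2, q5}
read 0: {q0, q1, q2, q3, q4}
read 0: {q0, q1, q2, q3, q4}
Final reachable set {q0, q1, q2, q3, q4} has 5 states.

5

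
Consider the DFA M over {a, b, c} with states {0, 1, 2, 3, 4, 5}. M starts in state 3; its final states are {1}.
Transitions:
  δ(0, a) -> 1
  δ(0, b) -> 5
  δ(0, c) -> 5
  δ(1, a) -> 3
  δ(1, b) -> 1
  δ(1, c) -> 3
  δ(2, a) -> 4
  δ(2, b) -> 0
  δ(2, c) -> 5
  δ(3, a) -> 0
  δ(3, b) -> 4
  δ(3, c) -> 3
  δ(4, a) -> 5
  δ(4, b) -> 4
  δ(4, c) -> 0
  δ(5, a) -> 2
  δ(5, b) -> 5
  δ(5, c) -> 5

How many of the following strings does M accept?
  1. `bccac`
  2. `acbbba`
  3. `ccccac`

0

`bccac`: rejected
`acbbba`: rejected
`ccccac`: rejected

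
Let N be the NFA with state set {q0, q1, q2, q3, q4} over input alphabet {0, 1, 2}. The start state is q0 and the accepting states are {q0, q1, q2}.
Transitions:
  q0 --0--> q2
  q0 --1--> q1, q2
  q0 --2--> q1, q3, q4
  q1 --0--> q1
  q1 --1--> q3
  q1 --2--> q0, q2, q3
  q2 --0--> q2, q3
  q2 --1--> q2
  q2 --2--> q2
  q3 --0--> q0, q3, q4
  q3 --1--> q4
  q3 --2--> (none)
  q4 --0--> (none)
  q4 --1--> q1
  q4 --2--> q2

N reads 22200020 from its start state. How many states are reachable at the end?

Start: {q0}
read 2: {q1, q3, q4}
read 2: {q0, q2, q3}
read 2: {q1, q2, q3, q4}
read 0: {q0, q1, q2, q3, q4}
read 0: {q0, q1, q2, q3, q4}
read 0: {q0, q1, q2, q3, q4}
read 2: {q0, q1, q2, q3, q4}
read 0: {q0, q1, q2, q3, q4}
Final reachable set {q0, q1, q2, q3, q4} has 5 states.

5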